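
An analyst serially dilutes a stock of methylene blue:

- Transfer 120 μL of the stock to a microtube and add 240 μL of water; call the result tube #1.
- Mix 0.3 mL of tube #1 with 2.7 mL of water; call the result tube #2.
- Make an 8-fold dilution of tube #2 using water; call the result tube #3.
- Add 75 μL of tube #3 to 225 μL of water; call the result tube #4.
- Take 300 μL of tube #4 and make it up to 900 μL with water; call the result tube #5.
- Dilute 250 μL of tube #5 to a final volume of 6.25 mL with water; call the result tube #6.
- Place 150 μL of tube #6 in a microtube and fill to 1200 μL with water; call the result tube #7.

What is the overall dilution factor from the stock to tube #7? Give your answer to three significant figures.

5.76 × 10^5

Step 1: 120 μL + 240 μL = 360 μL total → factor 360/120 = 3
Step 2: 0.3 mL + 2.7 mL = 3 mL total → factor 3/0.3 = 10
Step 3: 8-fold → factor 8
Step 4: 75 μL + 225 μL = 300 μL total → factor 300/75 = 4
Step 5: 300 μL brought to 900 μL → factor 900/300 = 3
Step 6: 250 μL brought to 6.25 mL → factor 6250/250 = 25
Step 7: 150 μL brought to 1200 μL → factor 1200/150 = 8
Overall dilution factor = 3 × 10 × 8 × 4 × 3 × 25 × 8 = 5.76 × 10^5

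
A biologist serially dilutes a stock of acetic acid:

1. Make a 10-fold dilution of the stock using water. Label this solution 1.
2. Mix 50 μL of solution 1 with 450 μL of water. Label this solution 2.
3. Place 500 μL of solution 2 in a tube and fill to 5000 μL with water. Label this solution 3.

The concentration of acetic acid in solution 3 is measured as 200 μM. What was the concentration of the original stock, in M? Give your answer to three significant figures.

0.200 M

Step 1: 10-fold → factor 10
Step 2: 50 μL + 450 μL = 500 μL total → factor 500/50 = 10
Step 3: 500 μL brought to 5000 μL → factor 5000/500 = 10
Overall dilution factor = 10 × 10 × 10 = 1000
Stock = 200 μM × 1000 = 2.000 × 10^5 μM = 0.200 M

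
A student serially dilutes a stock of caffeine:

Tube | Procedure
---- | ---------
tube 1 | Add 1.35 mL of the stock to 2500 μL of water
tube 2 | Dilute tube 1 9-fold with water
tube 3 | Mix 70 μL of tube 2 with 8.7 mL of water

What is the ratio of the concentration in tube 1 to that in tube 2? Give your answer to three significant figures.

Step 1: 1.35 mL + 2500 μL = 3.85 mL total → factor 3.85/1.35 = 2.8519
Step 2: 9-fold → factor 9
Dilution factor to tube 1 = 2.8519; to tube 2 = 25.667
[tube 1]/[tube 2] = (factor to tube 2)/(factor to tube 1) = 25.667/2.8519 = 9.00

9.00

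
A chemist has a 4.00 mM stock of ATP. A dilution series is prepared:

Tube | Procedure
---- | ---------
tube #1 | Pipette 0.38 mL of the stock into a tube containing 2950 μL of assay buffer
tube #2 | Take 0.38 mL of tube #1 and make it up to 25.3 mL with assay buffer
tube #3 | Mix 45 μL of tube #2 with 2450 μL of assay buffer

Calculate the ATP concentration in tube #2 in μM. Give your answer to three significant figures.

Step 1: 0.38 mL + 2950 μL = 3.33 mL total → factor 3.33/0.38 = 8.7632
Step 2: 0.38 mL brought to 25.3 mL → factor 25.3/0.38 = 66.579
Dilution factor through tube #2 = 8.7632 × 66.579 = 583.44
[tube #2] = 4.00 mM / 583.44 = 0.006856 mM = 6.86 μM

6.86 μM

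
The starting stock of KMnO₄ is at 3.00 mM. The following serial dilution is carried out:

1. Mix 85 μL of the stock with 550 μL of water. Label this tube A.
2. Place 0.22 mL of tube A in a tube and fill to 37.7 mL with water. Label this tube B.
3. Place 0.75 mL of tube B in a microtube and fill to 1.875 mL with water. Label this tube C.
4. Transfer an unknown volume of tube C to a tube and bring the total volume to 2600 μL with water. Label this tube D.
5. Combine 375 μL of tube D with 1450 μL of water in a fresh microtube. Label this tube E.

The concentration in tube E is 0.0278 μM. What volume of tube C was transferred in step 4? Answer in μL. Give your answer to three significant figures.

Step 1: 85 μL + 550 μL = 635 μL total → factor 635/85 = 7.4706
Step 2: 0.22 mL brought to 37.7 mL → factor 37.7/0.22 = 171.36
Step 3: 0.75 mL brought to 1.875 mL → factor 1.875/0.75 = 2.5
Step 4: v brought to 2600 μL → factor = 2600 μL/v
Step 5: 375 μL + 1450 μL = 1825 μL total → factor 1825/375 = 4.8667
Product of known-step factors = 15576
Overall factor = 3.00 mM / (0.0278 μM) = 1.0791 × 10^5
Step-4 factor = 1.0791 × 10^5 / 15576 = 6.9284
v = 2600 μL / 6.9284 = 375 μL

375 μL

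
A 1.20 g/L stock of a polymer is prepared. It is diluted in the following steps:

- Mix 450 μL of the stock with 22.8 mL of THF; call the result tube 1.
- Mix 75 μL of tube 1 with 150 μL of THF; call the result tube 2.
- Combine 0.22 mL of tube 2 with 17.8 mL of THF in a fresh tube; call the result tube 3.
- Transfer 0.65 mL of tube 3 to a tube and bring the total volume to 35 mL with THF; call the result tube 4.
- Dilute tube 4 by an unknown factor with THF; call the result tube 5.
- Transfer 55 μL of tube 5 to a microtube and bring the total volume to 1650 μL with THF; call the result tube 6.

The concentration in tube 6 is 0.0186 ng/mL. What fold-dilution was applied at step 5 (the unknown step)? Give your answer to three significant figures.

3.15-fold

Step 1: 450 μL + 22.8 mL = 23250 μL total → factor 23250/450 = 51.667
Step 2: 75 μL + 150 μL = 225 μL total → factor 225/75 = 3
Step 3: 0.22 mL + 17.8 mL = 18.02 mL total → factor 18.02/0.22 = 81.909
Step 4: 0.65 mL brought to 35 mL → factor 35/0.65 = 53.846
Step 5: unknown factor x
Step 6: 55 μL brought to 1650 μL → factor 1650/55 = 30
Product of known-step factors = 2.0509 × 10^7
Overall factor = 1.20 g/L / (0.0186 ng/mL) = 6.4516 × 10^7
x = 6.4516 × 10^7 / 2.0509 × 10^7 = 3.15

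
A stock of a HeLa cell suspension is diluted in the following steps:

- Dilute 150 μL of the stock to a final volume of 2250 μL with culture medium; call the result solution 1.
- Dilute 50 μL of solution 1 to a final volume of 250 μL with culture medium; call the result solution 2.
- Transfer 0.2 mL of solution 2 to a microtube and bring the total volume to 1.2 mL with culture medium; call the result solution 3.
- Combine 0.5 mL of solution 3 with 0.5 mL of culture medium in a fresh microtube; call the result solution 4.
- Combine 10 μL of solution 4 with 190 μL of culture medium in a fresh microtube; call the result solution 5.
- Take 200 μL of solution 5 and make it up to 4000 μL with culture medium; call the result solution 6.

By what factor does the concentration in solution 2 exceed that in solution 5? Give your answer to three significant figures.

240

Step 1: 150 μL brought to 2250 μL → factor 2250/150 = 15
Step 2: 50 μL brought to 250 μL → factor 250/50 = 5
Step 3: 0.2 mL brought to 1.2 mL → factor 1.2/0.2 = 6
Step 4: 0.5 mL + 0.5 mL = 1 mL total → factor 1/0.5 = 2
Step 5: 10 μL + 190 μL = 200 μL total → factor 200/10 = 20
Dilution factor to solution 2 = 75; to solution 5 = 18000
[solution 2]/[solution 5] = (factor to solution 5)/(factor to solution 2) = 18000/75 = 240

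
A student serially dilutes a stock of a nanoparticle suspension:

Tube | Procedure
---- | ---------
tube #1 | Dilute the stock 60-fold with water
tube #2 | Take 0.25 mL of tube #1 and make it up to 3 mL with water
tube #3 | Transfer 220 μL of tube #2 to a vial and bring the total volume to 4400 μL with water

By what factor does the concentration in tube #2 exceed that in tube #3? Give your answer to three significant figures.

Step 1: 60-fold → factor 60
Step 2: 0.25 mL brought to 3 mL → factor 3/0.25 = 12
Step 3: 220 μL brought to 4400 μL → factor 4400/220 = 20
Dilution factor to tube #2 = 720; to tube #3 = 14400
[tube #2]/[tube #3] = (factor to tube #3)/(factor to tube #2) = 14400/720 = 20.0

20.0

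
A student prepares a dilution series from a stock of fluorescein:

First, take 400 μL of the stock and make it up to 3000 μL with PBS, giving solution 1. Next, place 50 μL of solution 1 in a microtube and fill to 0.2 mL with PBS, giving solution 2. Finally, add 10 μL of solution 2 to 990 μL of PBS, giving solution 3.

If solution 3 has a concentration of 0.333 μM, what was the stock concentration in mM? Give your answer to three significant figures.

0.999 mM

Step 1: 400 μL brought to 3000 μL → factor 3000/400 = 7.5
Step 2: 50 μL brought to 0.2 mL → factor 200/50 = 4
Step 3: 10 μL + 990 μL = 1000 μL total → factor 1000/10 = 100
Overall dilution factor = 7.5 × 4 × 100 = 3000
Stock = 0.333 μM × 3000 = 999.0 μM = 0.999 mM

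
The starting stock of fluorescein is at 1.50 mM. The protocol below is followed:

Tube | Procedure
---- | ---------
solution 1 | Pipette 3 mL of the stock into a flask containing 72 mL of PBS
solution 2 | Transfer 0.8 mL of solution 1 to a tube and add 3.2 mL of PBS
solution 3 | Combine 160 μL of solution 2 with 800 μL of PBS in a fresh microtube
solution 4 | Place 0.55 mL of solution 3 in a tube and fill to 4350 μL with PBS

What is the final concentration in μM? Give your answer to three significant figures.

Step 1: 3 mL + 72 mL = 75 mL total → factor 75/3 = 25
Step 2: 0.8 mL + 3.2 mL = 4 mL total → factor 4/0.8 = 5
Step 3: 160 μL + 800 μL = 960 μL total → factor 960/160 = 6
Step 4: 0.55 mL brought to 4350 μL → factor 4.35/0.55 = 7.9091
Overall dilution factor = 25 × 5 × 6 × 7.9091 = 5931.8
Final = 1.50 mM / 5931.8 = 0.0002529 mM = 0.253 μM

0.253 μM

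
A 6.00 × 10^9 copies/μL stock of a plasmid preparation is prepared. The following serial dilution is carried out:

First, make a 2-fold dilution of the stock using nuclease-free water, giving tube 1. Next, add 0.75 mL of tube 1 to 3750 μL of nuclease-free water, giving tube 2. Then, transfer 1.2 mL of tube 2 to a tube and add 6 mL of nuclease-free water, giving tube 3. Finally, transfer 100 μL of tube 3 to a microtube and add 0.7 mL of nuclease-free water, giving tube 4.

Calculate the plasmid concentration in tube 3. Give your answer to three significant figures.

Step 1: 2-fold → factor 2
Step 2: 0.75 mL + 3750 μL = 4.5 mL total → factor 4.5/0.75 = 6
Step 3: 1.2 mL + 6 mL = 7.2 mL total → factor 7.2/1.2 = 6
Dilution factor through tube 3 = 2 × 6 × 6 = 72
[tube 3] = 6.00 × 10^9 copies/μL / 72 = 8.33 × 10^7 copies/μL

8.33 × 10^7 copies/μL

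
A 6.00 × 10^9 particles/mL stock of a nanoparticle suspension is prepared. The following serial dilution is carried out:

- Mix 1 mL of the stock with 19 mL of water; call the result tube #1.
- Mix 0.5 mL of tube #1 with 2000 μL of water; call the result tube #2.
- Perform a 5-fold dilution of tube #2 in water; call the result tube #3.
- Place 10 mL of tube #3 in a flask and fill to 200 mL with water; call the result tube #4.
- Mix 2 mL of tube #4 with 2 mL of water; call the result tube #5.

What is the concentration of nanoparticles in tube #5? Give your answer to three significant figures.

Step 1: 1 mL + 19 mL = 20 mL total → factor 20/1 = 20
Step 2: 0.5 mL + 2000 μL = 2.5 mL total → factor 2.5/0.5 = 5
Step 3: 5-fold → factor 5
Step 4: 10 mL brought to 200 mL → factor 200/10 = 20
Step 5: 2 mL + 2 mL = 4 mL total → factor 4/2 = 2
Overall dilution factor = 20 × 5 × 5 × 20 × 2 = 20000
Final = 6.00 × 10^9 particles/mL / 20000 = 3.00 × 10^5 particles/mL

3.00 × 10^5 particles/mL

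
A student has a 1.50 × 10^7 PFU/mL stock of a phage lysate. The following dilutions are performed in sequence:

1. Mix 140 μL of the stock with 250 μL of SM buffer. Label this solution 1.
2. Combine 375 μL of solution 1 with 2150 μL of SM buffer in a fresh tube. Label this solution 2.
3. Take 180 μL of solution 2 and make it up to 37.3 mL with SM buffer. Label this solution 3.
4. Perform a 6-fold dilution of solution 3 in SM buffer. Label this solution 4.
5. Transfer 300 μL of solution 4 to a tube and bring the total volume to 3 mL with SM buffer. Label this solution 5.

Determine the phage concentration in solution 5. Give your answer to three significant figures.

Step 1: 140 μL + 250 μL = 390 μL total → factor 390/140 = 2.7857
Step 2: 375 μL + 2150 μL = 2525 μL total → factor 2525/375 = 6.7333
Step 3: 180 μL brought to 37.3 mL → factor 37300/180 = 207.22
Step 4: 6-fold → factor 6
Step 5: 300 μL brought to 3 mL → factor 3000/300 = 10
Overall dilution factor = 2.7857 × 6.7333 × 207.22 × 6 × 10 = 2.3321 × 10^5
Final = 1.50 × 10^7 PFU/mL / 2.3321 × 10^5 = 64.3 PFU/mL

64.3 PFU/mL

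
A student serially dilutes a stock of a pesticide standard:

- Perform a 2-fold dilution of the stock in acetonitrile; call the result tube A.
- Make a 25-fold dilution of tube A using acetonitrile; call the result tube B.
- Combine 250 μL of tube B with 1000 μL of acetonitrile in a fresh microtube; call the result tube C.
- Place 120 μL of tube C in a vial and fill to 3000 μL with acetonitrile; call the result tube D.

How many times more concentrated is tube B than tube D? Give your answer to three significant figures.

Step 1: 2-fold → factor 2
Step 2: 25-fold → factor 25
Step 3: 250 μL + 1000 μL = 1250 μL total → factor 1250/250 = 5
Step 4: 120 μL brought to 3000 μL → factor 3000/120 = 25
Dilution factor to tube B = 50; to tube D = 6250
[tube B]/[tube D] = (factor to tube D)/(factor to tube B) = 6250/50 = 125

125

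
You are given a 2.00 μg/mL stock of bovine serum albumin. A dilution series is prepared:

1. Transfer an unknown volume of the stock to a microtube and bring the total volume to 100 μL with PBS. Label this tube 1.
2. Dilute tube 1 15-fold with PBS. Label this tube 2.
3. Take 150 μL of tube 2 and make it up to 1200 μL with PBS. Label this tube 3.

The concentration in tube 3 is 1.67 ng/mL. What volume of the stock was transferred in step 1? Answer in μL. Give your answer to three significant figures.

Step 1: v brought to 100 μL → factor = 100 μL/v
Step 2: 15-fold → factor 15
Step 3: 150 μL brought to 1200 μL → factor 1200/150 = 8
Product of known-step factors = 120
Overall factor = 2.00 μg/mL / (1.67 ng/mL) = 1197.6
Step-1 factor = 1197.6 / 120 = 9.98
v = 100 μL / 9.98 = 10.0 μL

10.0 μL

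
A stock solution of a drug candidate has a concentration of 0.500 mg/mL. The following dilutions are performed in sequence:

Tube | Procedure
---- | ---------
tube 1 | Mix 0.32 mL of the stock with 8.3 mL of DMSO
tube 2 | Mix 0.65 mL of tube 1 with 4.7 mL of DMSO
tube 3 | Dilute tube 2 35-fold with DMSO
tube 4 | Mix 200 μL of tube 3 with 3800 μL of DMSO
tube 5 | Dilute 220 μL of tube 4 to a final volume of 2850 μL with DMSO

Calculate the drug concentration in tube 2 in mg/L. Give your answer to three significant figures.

Step 1: 0.32 mL + 8.3 mL = 8.62 mL total → factor 8.62/0.32 = 26.938
Step 2: 0.65 mL + 4.7 mL = 5.35 mL total → factor 5.35/0.65 = 8.2308
Dilution factor through tube 2 = 26.938 × 8.2308 = 221.72
[tube 2] = 0.500 mg/mL / 221.72 = 0.002255 mg/mL = 2.26 mg/L

2.26 mg/L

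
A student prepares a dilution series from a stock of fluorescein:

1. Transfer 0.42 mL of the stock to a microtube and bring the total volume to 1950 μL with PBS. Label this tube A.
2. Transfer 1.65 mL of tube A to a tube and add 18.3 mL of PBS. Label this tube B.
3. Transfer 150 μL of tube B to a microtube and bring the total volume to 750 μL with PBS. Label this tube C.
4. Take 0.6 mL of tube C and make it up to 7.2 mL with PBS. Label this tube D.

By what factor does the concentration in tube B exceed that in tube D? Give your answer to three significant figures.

Step 1: 0.42 mL brought to 1950 μL → factor 1.95/0.42 = 4.6429
Step 2: 1.65 mL + 18.3 mL = 19.95 mL total → factor 19.95/1.65 = 12.091
Step 3: 150 μL brought to 750 μL → factor 750/150 = 5
Step 4: 0.6 mL brought to 7.2 mL → factor 7.2/0.6 = 12
Dilution factor to tube B = 56.136; to tube D = 3368.2
[tube B]/[tube D] = (factor to tube D)/(factor to tube B) = 3368.2/56.136 = 60.0

60.0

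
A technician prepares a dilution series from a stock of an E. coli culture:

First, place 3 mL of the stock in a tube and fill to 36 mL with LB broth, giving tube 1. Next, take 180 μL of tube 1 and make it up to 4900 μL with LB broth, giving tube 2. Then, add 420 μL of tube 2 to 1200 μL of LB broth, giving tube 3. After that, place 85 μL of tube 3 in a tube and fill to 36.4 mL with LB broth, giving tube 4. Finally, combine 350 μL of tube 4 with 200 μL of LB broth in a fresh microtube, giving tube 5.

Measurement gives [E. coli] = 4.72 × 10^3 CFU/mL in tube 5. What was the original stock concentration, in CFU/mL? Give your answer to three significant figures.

4.00 × 10^9 CFU/mL

Step 1: 3 mL brought to 36 mL → factor 36/3 = 12
Step 2: 180 μL brought to 4900 μL → factor 4900/180 = 27.222
Step 3: 420 μL + 1200 μL = 1620 μL total → factor 1620/420 = 3.8571
Step 4: 85 μL brought to 36.4 mL → factor 36400/85 = 428.24
Step 5: 350 μL + 200 μL = 550 μL total → factor 550/350 = 1.5714
Overall dilution factor = 12 × 27.222 × 3.8571 × 428.24 × 1.5714 = 8.4791 × 10^5
Stock = 4.72 × 10^3 CFU/mL × 8.4791 × 10^5 = 4.00 × 10^9 CFU/mL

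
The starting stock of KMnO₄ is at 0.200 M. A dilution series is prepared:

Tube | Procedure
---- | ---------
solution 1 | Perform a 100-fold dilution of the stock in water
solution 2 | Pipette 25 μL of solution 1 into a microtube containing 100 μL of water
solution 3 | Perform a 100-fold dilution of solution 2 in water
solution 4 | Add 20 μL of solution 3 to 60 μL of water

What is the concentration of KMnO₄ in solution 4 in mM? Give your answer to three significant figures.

Step 1: 100-fold → factor 100
Step 2: 25 μL + 100 μL = 125 μL total → factor 125/25 = 5
Step 3: 100-fold → factor 100
Step 4: 20 μL + 60 μL = 80 μL total → factor 80/20 = 4
Overall dilution factor = 100 × 5 × 100 × 4 = 2 × 10^5
Final = 0.200 M / 2 × 10^5 = 1.000 × 10^-6 M = 0.00100 mM

0.00100 mM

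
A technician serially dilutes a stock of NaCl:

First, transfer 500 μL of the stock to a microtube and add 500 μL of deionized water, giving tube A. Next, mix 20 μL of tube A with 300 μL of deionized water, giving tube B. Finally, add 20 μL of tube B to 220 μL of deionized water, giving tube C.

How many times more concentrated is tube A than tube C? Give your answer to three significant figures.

Step 1: 500 μL + 500 μL = 1000 μL total → factor 1000/500 = 2
Step 2: 20 μL + 300 μL = 320 μL total → factor 320/20 = 16
Step 3: 20 μL + 220 μL = 240 μL total → factor 240/20 = 12
Dilution factor to tube A = 2; to tube C = 384
[tube A]/[tube C] = (factor to tube C)/(factor to tube A) = 384/2 = 192

192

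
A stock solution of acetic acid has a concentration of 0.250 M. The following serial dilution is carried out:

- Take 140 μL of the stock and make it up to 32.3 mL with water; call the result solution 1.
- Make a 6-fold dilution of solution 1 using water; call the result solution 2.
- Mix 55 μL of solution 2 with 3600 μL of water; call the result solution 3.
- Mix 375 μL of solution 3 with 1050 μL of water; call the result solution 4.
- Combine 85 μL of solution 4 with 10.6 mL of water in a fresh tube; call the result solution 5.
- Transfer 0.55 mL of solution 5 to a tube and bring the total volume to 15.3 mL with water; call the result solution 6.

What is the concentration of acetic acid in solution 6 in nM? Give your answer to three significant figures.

0.205 nM

Step 1: 140 μL brought to 32.3 mL → factor 32300/140 = 230.71
Step 2: 6-fold → factor 6
Step 3: 55 μL + 3600 μL = 3655 μL total → factor 3655/55 = 66.455
Step 4: 375 μL + 1050 μL = 1425 μL total → factor 1425/375 = 3.8
Step 5: 85 μL + 10.6 mL = 10685 μL total → factor 10685/85 = 125.71
Step 6: 0.55 mL brought to 15.3 mL → factor 15.3/0.55 = 27.818
Overall dilution factor = 230.71 × 6 × 66.455 × 3.8 × 125.71 × 27.818 = 1.2224 × 10^9
Final = 0.250 M / 1.2224 × 10^9 = 2.045 × 10^-10 M = 0.205 nM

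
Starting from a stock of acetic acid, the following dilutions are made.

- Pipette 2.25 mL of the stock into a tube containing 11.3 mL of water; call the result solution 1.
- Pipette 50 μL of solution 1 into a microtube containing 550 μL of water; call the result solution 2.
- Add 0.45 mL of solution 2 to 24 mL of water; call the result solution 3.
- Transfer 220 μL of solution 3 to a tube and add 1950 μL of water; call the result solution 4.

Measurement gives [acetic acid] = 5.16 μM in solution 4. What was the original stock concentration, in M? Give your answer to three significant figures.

0.200 M

Step 1: 2.25 mL + 11.3 mL = 13.55 mL total → factor 13.55/2.25 = 6.0222
Step 2: 50 μL + 550 μL = 600 μL total → factor 600/50 = 12
Step 3: 0.45 mL + 24 mL = 24.45 mL total → factor 24.45/0.45 = 54.333
Step 4: 220 μL + 1950 μL = 2170 μL total → factor 2170/220 = 9.8636
Overall dilution factor = 6.0222 × 12 × 54.333 × 9.8636 = 38729
Stock = 5.16 μM × 38729 = 1.998 × 10^5 μM = 0.200 M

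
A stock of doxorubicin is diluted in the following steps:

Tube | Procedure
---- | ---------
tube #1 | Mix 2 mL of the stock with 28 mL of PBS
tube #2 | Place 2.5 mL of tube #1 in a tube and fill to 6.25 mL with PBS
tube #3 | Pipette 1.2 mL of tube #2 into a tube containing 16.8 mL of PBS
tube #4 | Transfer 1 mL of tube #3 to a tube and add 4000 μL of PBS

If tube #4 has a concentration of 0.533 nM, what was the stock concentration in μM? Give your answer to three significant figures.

1.50 μM

Step 1: 2 mL + 28 mL = 30 mL total → factor 30/2 = 15
Step 2: 2.5 mL brought to 6.25 mL → factor 6.25/2.5 = 2.5
Step 3: 1.2 mL + 16.8 mL = 18 mL total → factor 18/1.2 = 15
Step 4: 1 mL + 4000 μL = 5 mL total → factor 5/1 = 5
Overall dilution factor = 15 × 2.5 × 15 × 5 = 2812.5
Stock = 0.533 nM × 2812.5 = 1499 nM = 1.50 μM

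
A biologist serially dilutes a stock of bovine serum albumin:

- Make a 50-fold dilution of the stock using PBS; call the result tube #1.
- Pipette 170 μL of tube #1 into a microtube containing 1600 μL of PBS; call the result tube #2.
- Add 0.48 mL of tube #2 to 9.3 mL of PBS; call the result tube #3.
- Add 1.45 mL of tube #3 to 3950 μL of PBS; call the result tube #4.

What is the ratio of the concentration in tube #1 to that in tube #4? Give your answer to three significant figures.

Step 1: 50-fold → factor 50
Step 2: 170 μL + 1600 μL = 1770 μL total → factor 1770/170 = 10.412
Step 3: 0.48 mL + 9.3 mL = 9.78 mL total → factor 9.78/0.48 = 20.375
Step 4: 1.45 mL + 3950 μL = 5.4 mL total → factor 5.4/1.45 = 3.7241
Dilution factor to tube #1 = 50; to tube #4 = 39502
[tube #1]/[tube #4] = (factor to tube #4)/(factor to tube #1) = 39502/50 = 790

790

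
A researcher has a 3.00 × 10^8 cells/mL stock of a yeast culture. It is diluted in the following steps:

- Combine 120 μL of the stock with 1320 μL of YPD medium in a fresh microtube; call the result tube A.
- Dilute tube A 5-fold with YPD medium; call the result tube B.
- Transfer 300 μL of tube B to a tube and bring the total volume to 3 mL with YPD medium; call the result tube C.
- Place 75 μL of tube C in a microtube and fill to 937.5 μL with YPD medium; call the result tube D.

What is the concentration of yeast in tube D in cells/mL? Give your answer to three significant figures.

Step 1: 120 μL + 1320 μL = 1440 μL total → factor 1440/120 = 12
Step 2: 5-fold → factor 5
Step 3: 300 μL brought to 3 mL → factor 3000/300 = 10
Step 4: 75 μL brought to 937.5 μL → factor 937.5/75 = 12.5
Overall dilution factor = 12 × 5 × 10 × 12.5 = 7500
Final = 3.00 × 10^8 cells/mL / 7500 = 4.00 × 10^4 cells/mL

4.00 × 10^4 cells/mL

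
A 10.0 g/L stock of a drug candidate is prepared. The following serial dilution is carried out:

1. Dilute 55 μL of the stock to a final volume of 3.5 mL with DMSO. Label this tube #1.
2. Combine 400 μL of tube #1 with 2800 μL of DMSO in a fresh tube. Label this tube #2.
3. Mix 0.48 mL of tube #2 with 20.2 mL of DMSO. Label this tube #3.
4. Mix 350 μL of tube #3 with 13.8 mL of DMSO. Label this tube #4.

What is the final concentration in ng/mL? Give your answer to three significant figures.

Step 1: 55 μL brought to 3.5 mL → factor 3500/55 = 63.636
Step 2: 400 μL + 2800 μL = 3200 μL total → factor 3200/400 = 8
Step 3: 0.48 mL + 20.2 mL = 20.68 mL total → factor 20.68/0.48 = 43.083
Step 4: 350 μL + 13.8 mL = 14150 μL total → factor 14150/350 = 40.429
Overall dilution factor = 63.636 × 8 × 43.083 × 40.429 = 8.8673 × 10^5
Final = 10.0 g/L / 8.8673 × 10^5 = 1.128 × 10^-5 g/L = 11.3 ng/mL

11.3 ng/mL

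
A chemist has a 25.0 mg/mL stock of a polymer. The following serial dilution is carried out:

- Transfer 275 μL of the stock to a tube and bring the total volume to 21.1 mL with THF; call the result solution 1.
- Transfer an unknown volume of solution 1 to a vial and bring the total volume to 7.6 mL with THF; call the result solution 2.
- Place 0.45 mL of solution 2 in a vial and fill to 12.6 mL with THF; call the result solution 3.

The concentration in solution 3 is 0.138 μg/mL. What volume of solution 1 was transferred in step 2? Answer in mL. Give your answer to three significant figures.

Step 1: 275 μL brought to 21.1 mL → factor 21100/275 = 76.727
Step 2: v brought to 7.6 mL → factor = 7.6 mL/v
Step 3: 0.45 mL brought to 12.6 mL → factor 12.6/0.45 = 28
Product of known-step factors = 2148.4
Overall factor = 25.0 mg/mL / (0.138 μg/mL) = 1.8116 × 10^5
Step-2 factor = 1.8116 × 10^5 / 2148.4 = 84.324
v = 7.6 mL / 84.324 = 0.0901 mL

0.0901 mL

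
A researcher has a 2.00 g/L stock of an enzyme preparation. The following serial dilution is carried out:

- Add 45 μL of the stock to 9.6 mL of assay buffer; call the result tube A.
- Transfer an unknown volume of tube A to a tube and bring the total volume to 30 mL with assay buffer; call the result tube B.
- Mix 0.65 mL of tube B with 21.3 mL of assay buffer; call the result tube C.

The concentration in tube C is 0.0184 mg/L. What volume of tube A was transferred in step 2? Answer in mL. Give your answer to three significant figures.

2.00 mL

Step 1: 45 μL + 9.6 mL = 9645 μL total → factor 9645/45 = 214.33
Step 2: v brought to 30 mL → factor = 30 mL/v
Step 3: 0.65 mL + 21.3 mL = 21.95 mL total → factor 21.95/0.65 = 33.769
Product of known-step factors = 7237.9
Overall factor = 2.00 g/L / (0.0184 mg/L) = 1.087 × 10^5
Step-2 factor = 1.087 × 10^5 / 7237.9 = 15.018
v = 30 mL / 15.018 = 2.00 mL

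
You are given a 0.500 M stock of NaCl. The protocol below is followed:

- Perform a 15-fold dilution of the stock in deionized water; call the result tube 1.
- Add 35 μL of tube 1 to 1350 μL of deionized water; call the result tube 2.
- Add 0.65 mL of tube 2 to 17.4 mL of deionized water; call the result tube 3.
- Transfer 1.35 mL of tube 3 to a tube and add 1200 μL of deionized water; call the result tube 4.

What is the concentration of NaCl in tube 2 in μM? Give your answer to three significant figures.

Step 1: 15-fold → factor 15
Step 2: 35 μL + 1350 μL = 1385 μL total → factor 1385/35 = 39.571
Dilution factor through tube 2 = 15 × 39.571 = 593.57
[tube 2] = 0.500 M / 593.57 = 0.0008424 M = 842 μM

842 μM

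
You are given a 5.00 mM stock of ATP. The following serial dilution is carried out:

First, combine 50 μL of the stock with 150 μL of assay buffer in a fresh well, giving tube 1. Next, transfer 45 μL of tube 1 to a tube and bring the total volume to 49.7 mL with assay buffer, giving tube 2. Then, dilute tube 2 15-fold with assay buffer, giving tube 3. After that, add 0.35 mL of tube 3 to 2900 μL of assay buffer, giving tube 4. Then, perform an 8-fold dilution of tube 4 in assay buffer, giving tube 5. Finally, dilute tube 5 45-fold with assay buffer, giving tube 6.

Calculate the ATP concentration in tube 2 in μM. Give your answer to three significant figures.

Step 1: 50 μL + 150 μL = 200 μL total → factor 200/50 = 4
Step 2: 45 μL brought to 49.7 mL → factor 49700/45 = 1104.4
Dilution factor through tube 2 = 4 × 1104.4 = 4417.8
[tube 2] = 5.00 mM / 4417.8 = 0.001132 mM = 1.13 μM

1.13 μM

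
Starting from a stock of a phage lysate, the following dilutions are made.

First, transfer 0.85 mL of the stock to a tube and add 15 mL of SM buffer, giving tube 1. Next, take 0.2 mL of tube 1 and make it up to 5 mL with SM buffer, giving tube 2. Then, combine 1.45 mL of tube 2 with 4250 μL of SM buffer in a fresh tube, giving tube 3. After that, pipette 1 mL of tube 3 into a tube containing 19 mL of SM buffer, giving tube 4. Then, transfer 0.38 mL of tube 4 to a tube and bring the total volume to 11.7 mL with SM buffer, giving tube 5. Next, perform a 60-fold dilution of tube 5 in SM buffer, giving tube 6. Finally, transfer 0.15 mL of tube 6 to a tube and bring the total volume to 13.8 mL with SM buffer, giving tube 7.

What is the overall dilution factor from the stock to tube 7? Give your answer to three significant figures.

6.23 × 10^9

Step 1: 0.85 mL + 15 mL = 15.85 mL total → factor 15.85/0.85 = 18.647
Step 2: 0.2 mL brought to 5 mL → factor 5/0.2 = 25
Step 3: 1.45 mL + 4250 μL = 5.7 mL total → factor 5.7/1.45 = 3.931
Step 4: 1 mL + 19 mL = 20 mL total → factor 20/1 = 20
Step 5: 0.38 mL brought to 11.7 mL → factor 11.7/0.38 = 30.789
Step 6: 60-fold → factor 60
Step 7: 0.15 mL brought to 13.8 mL → factor 13.8/0.15 = 92
Overall dilution factor = 18.647 × 25 × 3.931 × 20 × 30.789 × 60 × 92 = 6.2291 × 10^9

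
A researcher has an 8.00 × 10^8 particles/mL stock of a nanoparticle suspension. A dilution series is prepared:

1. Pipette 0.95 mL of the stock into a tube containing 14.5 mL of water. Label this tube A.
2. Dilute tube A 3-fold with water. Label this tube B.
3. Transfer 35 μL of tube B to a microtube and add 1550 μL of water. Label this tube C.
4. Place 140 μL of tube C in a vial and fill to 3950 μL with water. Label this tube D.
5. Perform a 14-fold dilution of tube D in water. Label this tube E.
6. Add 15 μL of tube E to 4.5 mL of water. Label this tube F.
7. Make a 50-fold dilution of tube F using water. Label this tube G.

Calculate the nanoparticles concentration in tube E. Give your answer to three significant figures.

917 particles/mL

Step 1: 0.95 mL + 14.5 mL = 15.45 mL total → factor 15.45/0.95 = 16.263
Step 2: 3-fold → factor 3
Step 3: 35 μL + 1550 μL = 1585 μL total → factor 1585/35 = 45.286
Step 4: 140 μL brought to 3950 μL → factor 3950/140 = 28.214
Step 5: 14-fold → factor 14
Dilution factor through tube E = 16.263 × 3 × 45.286 × 28.214 × 14 = 8.7274 × 10^5
[tube E] = 8.00 × 10^8 particles/mL / 8.7274 × 10^5 = 917 particles/mL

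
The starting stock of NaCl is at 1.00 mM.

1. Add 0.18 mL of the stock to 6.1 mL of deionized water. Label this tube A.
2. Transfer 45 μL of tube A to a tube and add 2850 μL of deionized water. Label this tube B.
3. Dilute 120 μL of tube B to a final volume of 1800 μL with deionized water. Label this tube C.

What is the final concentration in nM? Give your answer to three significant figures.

Step 1: 0.18 mL + 6.1 mL = 6.28 mL total → factor 6.28/0.18 = 34.889
Step 2: 45 μL + 2850 μL = 2895 μL total → factor 2895/45 = 64.333
Step 3: 120 μL brought to 1800 μL → factor 1800/120 = 15
Overall dilution factor = 34.889 × 64.333 × 15 = 33668
Final = 1.00 mM / 33668 = 2.970 × 10^-5 mM = 29.7 nM

29.7 nM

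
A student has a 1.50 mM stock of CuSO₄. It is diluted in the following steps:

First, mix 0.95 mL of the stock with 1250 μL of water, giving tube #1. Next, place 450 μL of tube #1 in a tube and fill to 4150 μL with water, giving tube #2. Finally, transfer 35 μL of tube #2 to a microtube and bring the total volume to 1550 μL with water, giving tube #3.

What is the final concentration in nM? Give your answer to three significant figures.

1.59 × 10^3 nM

Step 1: 0.95 mL + 1250 μL = 2.2 mL total → factor 2.2/0.95 = 2.3158
Step 2: 450 μL brought to 4150 μL → factor 4150/450 = 9.2222
Step 3: 35 μL brought to 1550 μL → factor 1550/35 = 44.286
Overall dilution factor = 2.3158 × 9.2222 × 44.286 = 945.8
Final = 1.50 mM / 945.8 = 0.001586 mM = 1.59 × 10^3 nM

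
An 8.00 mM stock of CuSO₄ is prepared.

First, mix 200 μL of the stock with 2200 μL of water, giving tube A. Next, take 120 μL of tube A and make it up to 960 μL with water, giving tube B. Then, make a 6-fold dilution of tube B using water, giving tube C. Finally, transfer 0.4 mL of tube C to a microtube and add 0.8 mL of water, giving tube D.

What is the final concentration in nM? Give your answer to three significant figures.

4.63 × 10^3 nM

Step 1: 200 μL + 2200 μL = 2400 μL total → factor 2400/200 = 12
Step 2: 120 μL brought to 960 μL → factor 960/120 = 8
Step 3: 6-fold → factor 6
Step 4: 0.4 mL + 0.8 mL = 1.2 mL total → factor 1.2/0.4 = 3
Overall dilution factor = 12 × 8 × 6 × 3 = 1728
Final = 8.00 mM / 1728 = 0.004630 mM = 4.63 × 10^3 nM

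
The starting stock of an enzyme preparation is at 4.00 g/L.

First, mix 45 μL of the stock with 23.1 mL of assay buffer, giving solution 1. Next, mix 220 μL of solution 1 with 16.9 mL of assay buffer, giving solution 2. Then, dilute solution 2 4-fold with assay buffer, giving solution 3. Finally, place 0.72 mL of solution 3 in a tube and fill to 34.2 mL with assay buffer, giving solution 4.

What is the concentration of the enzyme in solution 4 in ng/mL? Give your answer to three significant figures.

0.526 ng/mL

Step 1: 45 μL + 23.1 mL = 23145 μL total → factor 23145/45 = 514.33
Step 2: 220 μL + 16.9 mL = 17120 μL total → factor 17120/220 = 77.818
Step 3: 4-fold → factor 4
Step 4: 0.72 mL brought to 34.2 mL → factor 34.2/0.72 = 47.5
Overall dilution factor = 514.33 × 77.818 × 4 × 47.5 = 7.6047 × 10^6
Final = 4.00 g/L / 7.6047 × 10^6 = 5.260 × 10^-7 g/L = 0.526 ng/mL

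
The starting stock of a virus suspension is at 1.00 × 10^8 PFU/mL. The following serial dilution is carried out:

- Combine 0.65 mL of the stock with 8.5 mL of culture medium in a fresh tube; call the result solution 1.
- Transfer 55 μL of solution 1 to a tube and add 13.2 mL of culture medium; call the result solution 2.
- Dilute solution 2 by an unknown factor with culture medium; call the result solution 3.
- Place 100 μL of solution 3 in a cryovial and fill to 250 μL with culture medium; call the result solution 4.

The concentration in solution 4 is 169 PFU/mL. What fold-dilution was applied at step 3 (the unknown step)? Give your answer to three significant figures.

69.8-fold

Step 1: 0.65 mL + 8.5 mL = 9.15 mL total → factor 9.15/0.65 = 14.077
Step 2: 55 μL + 13.2 mL = 13255 μL total → factor 13255/55 = 241
Step 3: unknown factor x
Step 4: 100 μL brought to 250 μL → factor 250/100 = 2.5
Product of known-step factors = 8481.3
Overall factor = 1.00 × 10^8 PFU/mL / (169 PFU/mL) = 5.9172 × 10^5
x = 5.9172 × 10^5 / 8481.3 = 69.8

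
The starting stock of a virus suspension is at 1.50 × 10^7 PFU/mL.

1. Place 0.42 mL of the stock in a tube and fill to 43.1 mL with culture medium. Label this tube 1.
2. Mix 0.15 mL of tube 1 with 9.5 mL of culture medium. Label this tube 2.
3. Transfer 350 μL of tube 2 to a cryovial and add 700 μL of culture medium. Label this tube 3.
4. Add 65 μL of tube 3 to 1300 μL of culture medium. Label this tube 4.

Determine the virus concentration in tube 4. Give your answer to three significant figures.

Step 1: 0.42 mL brought to 43.1 mL → factor 43.1/0.42 = 102.62
Step 2: 0.15 mL + 9.5 mL = 9.65 mL total → factor 9.65/0.15 = 64.333
Step 3: 350 μL + 700 μL = 1050 μL total → factor 1050/350 = 3
Step 4: 65 μL + 1300 μL = 1365 μL total → factor 1365/65 = 21
Overall dilution factor = 102.62 × 64.333 × 3 × 21 = 4.1592 × 10^5
Final = 1.50 × 10^7 PFU/mL / 4.1592 × 10^5 = 36.1 PFU/mL

36.1 PFU/mL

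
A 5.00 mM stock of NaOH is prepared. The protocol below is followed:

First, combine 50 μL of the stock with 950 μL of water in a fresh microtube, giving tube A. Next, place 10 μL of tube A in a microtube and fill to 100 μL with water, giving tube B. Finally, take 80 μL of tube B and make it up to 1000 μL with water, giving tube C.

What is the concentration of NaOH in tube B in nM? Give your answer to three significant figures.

Step 1: 50 μL + 950 μL = 1000 μL total → factor 1000/50 = 20
Step 2: 10 μL brought to 100 μL → factor 100/10 = 10
Dilution factor through tube B = 20 × 10 = 200
[tube B] = 5.00 mM / 200 = 0.02500 mM = 2.50 × 10^4 nM

2.50 × 10^4 nM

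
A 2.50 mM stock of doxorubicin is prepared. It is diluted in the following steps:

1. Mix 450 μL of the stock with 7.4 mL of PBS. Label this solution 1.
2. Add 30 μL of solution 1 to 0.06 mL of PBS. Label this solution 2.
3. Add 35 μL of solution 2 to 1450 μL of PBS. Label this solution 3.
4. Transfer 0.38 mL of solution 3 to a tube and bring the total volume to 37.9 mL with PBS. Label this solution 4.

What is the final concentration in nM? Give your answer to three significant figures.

Step 1: 450 μL + 7.4 mL = 7850 μL total → factor 7850/450 = 17.444
Step 2: 30 μL + 0.06 mL = 90 μL total → factor 90/30 = 3
Step 3: 35 μL + 1450 μL = 1485 μL total → factor 1485/35 = 42.429
Step 4: 0.38 mL brought to 37.9 mL → factor 37.9/0.38 = 99.737
Overall dilution factor = 17.444 × 3 × 42.429 × 99.737 = 2.2146 × 10^5
Final = 2.50 mM / 2.2146 × 10^5 = 1.129 × 10^-5 mM = 11.3 nM

11.3 nM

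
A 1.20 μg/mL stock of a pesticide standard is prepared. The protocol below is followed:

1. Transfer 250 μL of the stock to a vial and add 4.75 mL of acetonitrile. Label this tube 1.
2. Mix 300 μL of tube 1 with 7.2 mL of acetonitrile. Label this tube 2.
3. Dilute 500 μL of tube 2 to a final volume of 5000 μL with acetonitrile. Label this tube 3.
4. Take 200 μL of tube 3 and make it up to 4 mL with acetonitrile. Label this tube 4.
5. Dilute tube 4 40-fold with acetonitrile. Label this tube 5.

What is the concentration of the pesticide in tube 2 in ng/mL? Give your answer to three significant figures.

Step 1: 250 μL + 4.75 mL = 5000 μL total → factor 5000/250 = 20
Step 2: 300 μL + 7.2 mL = 7500 μL total → factor 7500/300 = 25
Dilution factor through tube 2 = 20 × 25 = 500
[tube 2] = 1.20 μg/mL / 500 = 0.002400 μg/mL = 2.40 ng/mL

2.40 ng/mL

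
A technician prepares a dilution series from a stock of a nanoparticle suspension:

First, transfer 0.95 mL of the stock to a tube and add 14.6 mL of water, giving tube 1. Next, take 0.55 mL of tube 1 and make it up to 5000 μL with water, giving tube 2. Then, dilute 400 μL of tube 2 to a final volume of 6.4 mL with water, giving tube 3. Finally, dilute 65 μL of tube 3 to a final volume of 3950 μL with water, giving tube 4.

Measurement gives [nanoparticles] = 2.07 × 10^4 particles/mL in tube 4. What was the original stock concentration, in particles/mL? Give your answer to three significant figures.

Step 1: 0.95 mL + 14.6 mL = 15.55 mL total → factor 15.55/0.95 = 16.368
Step 2: 0.55 mL brought to 5000 μL → factor 5/0.55 = 9.0909
Step 3: 400 μL brought to 6.4 mL → factor 6400/400 = 16
Step 4: 65 μL brought to 3950 μL → factor 3950/65 = 60.769
Overall dilution factor = 16.368 × 9.0909 × 16 × 60.769 = 1.4468 × 10^5
Stock = 2.07 × 10^4 particles/mL × 1.4468 × 10^5 = 2.99 × 10^9 particles/mL

2.99 × 10^9 particles/mL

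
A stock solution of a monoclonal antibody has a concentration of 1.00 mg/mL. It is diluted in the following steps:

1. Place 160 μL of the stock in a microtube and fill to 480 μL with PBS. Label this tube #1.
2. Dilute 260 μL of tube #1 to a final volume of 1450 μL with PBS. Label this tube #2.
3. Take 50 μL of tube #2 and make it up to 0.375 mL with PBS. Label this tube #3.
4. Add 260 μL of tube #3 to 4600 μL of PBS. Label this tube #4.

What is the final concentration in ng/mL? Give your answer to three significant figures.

426 ng/mL

Step 1: 160 μL brought to 480 μL → factor 480/160 = 3
Step 2: 260 μL brought to 1450 μL → factor 1450/260 = 5.5769
Step 3: 50 μL brought to 0.375 mL → factor 375/50 = 7.5
Step 4: 260 μL + 4600 μL = 4860 μL total → factor 4860/260 = 18.692
Overall dilution factor = 3 × 5.5769 × 7.5 × 18.692 = 2345.5
Final = 1.00 mg/mL / 2345.5 = 0.0004263 mg/mL = 426 ng/mL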